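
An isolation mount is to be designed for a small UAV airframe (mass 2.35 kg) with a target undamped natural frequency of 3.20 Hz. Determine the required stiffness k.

950 N/m

ω_n = 2πf_n = 2π × 3.20 = 20.11 rad/s.
k = m·ω_n² = 2.35 × 20.11² = 2.35 × 404.3 = 950.0 N/m.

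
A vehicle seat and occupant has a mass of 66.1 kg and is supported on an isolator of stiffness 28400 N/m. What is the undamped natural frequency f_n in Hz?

3.30 Hz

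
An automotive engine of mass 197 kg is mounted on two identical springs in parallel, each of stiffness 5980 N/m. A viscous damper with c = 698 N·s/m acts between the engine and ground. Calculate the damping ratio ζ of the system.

Parallel springs add: k_eq = 2 × 5980 = 11960 N/m.
ω_n = √(k_eq/m) = √(11960/197) = 7.792 rad/s.
Critical damping c_c = 2√(k_eq·m) = 2√(11960 × 197) = 3070 N·s/m, so ζ = c/c_c = 698/3070 = 0.2274.

0.227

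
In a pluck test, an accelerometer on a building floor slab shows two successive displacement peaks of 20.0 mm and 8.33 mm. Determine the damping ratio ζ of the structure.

0.138

Logarithmic decrement δ = (1/n)·ln(x₀/x_n) = (1/1)·ln(20.0/8.33) = (1/1)·ln(2.401) = 0.8759.
ζ = δ/√(4π² + δ²) = 0.8759/√(39.48 + 0.767) = 0.8759/6.344 = 0.1381.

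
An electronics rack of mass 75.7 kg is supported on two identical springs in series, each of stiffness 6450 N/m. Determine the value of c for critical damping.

Series springs: 1/k_eq = 2/6450, so k_eq = 6450/2 = 3225 N/m.
c_c = 2√(k_eq·m) = 2√(3225 × 75.7) = 2 × 494.1 = 988.2 N·s/m.

988 N·s/m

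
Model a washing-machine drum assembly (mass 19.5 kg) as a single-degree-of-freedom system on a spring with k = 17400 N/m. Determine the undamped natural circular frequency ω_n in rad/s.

29.9 rad/s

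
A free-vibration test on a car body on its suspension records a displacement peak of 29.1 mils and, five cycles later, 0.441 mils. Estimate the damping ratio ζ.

0.132

Logarithmic decrement δ = (1/n)·ln(x₀/x_n) = (1/5)·ln(29.1/0.441) = (1/5)·ln(65.99) = 0.8379.
ζ = δ/√(4π² + δ²) = 0.8379/√(39.48 + 0.702) = 0.8379/6.339 = 0.1322.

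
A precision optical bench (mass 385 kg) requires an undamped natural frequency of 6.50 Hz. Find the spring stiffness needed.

ω_n = 2πf_n = 2π × 6.50 = 40.84 rad/s.
k = m·ω_n² = 385 × 40.84² = 385 × 1668 = 642200 N/m.

642000 N/m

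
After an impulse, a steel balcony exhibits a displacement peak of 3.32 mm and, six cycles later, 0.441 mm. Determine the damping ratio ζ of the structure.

0.0535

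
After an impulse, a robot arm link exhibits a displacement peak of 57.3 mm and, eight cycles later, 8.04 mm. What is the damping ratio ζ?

0.0390

Logarithmic decrement δ = (1/n)·ln(x₀/x_n) = (1/8)·ln(57.3/8.04) = (1/8)·ln(7.127) = 0.2455.
ζ = δ/√(4π² + δ²) = 0.2455/√(39.48 + 0.0603) = 0.2455/6.288 = 0.03904.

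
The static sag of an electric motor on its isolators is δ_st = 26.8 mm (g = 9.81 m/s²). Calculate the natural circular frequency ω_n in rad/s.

19.1 rad/s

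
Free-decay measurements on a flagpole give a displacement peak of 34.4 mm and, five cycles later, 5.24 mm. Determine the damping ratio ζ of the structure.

Logarithmic decrement δ = (1/n)·ln(x₀/x_n) = (1/5)·ln(34.4/5.24) = (1/5)·ln(6.565) = 0.3763.
ζ = δ/√(4π² + δ²) = 0.3763/√(39.48 + 0.142) = 0.3763/6.294 = 0.05979.

0.0598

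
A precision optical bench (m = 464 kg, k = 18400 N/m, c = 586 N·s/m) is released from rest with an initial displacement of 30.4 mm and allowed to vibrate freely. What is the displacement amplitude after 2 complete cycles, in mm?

8.57 mm

ζ = c/(2√(km)) = 586/(2√(18400 × 464)) = 586/5844 = 0.1003.
Logarithmic decrement δ = 2πζ/√(1 − ζ²) = 2π × 0.1003/√(1 − 0.0101) = 0.6332.
After n cycles, x_n/x₀ = e^(−nδ), so x_2 = 30.4 × e^(−2 × 0.6332) = 30.4 × 0.2818 = 8.567 mm.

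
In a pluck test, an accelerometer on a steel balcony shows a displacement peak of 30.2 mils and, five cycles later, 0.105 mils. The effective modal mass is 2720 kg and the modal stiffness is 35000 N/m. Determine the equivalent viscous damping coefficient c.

Logarithmic decrement δ = (1/n)·ln(x₀/x_n) = (1/5)·ln(30.2/0.105) = (1/5)·ln(287.6) = 1.132.
ζ = δ/√(4π² + δ²) = 1.132/√(39.48 + 1.28) = 1.132/6.384 = 0.1774.
c = ζ · 2√(km) = 0.1774 × 2√(35000 × 2720) = 0.1774 × 19510 = 3461 N·s/m.

3460 N·s/m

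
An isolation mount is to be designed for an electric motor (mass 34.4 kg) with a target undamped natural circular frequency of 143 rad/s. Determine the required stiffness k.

703000 N/m

k = m·ω_n² = 34.4 × 143.0² = 34.4 × 20450 = 703400 N/m.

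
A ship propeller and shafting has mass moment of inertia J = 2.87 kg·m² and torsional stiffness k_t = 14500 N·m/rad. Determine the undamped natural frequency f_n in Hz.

ω_n = √(k_t/J) = √(14500/2.87) = √5052 = 71.08 rad/s.
f_n = ω_n/(2π) = 71.08/6.283 = 11.31 Hz.

11.3 Hz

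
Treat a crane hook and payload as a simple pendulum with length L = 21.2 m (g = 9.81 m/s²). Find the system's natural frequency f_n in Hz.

0.108 Hz

For a simple pendulum ω_n = √(g/L) = √(9.81/21.2) = √0.4627 = 0.6802 rad/s.
f_n = ω_n/(2π) = 0.6802/6.283 = 0.1083 Hz.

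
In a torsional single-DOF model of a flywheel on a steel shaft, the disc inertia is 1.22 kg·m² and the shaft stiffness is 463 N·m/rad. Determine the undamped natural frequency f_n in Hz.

3.10 Hz

ω_n = √(k_t/J) = √(463/1.22) = √379.5 = 19.48 rad/s.
f_n = ω_n/(2π) = 19.48/6.283 = 3.100 Hz.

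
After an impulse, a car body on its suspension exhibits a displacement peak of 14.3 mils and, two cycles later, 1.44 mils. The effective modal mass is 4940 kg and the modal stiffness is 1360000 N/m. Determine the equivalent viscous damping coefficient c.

29500 N·s/m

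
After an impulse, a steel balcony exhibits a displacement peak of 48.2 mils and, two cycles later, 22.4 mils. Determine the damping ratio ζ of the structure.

0.0609

Logarithmic decrement δ = (1/n)·ln(x₀/x_n) = (1/2)·ln(48.2/22.4) = (1/2)·ln(2.152) = 0.3831.
ζ = δ/√(4π² + δ²) = 0.3831/√(39.48 + 0.147) = 0.3831/6.295 = 0.06087.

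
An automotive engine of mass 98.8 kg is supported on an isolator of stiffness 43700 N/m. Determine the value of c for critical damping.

4160 N·s/m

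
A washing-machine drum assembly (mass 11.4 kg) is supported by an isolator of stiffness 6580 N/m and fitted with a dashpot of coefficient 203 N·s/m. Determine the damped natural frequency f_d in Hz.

ω_n = √(k/m) = √(6580/11.4) = 24.02 rad/s.
Critical damping c_c = 2√(k·m) = 2√(6580 × 11.4) = 547.8 N·s/m, so ζ = c/c_c = 203/547.8 = 0.3706.
ω_d = ω_n√(1 − ζ²) = 24.02 × √(1 − 0.137) = 22.31 rad/s.
f_d = ω_d/(2π) = 3.551 Hz.

3.55 Hz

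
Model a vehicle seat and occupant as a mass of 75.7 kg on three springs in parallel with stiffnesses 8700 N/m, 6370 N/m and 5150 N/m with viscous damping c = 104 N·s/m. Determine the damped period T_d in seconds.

Parallel springs add: k_eq = 8700 + 6370 + 5150 = 20220 N/m.
ω_n = √(k_eq/m) = √(20220/75.7) = 16.34 rad/s.
Critical damping c_c = 2√(k_eq·m) = 2√(20220 × 75.7) = 2474 N·s/m, so ζ = c/c_c = 104/2474 = 0.04203.
ω_d = ω_n√(1 − ζ²) = 16.34 × √(1 − 0.00177) = 16.33 rad/s.
T_d = 2π/ω_d = 0.3848 s.

0.385 s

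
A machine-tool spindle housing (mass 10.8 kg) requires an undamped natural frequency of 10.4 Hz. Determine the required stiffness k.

ω_n = 2πf_n = 2π × 10.4 = 65.35 rad/s.
k = m·ω_n² = 10.8 × 65.35² = 10.8 × 4270 = 46120 N/m.

46100 N/m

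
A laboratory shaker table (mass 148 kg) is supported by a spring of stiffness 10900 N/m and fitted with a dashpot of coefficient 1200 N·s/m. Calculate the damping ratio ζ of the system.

ω_n = √(k/m) = √(10900/148) = 8.582 rad/s.
Critical damping c_c = 2√(k·m) = 2√(10900 × 148) = 2540 N·s/m, so ζ = c/c_c = 1200/2540 = 0.4724.

0.472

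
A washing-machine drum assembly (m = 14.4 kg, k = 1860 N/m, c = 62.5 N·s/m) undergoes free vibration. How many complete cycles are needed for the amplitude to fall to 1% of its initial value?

4 cycles

ζ = c/(2√(km)) = 62.5/(2√(1860 × 14.4)) = 62.5/327.3 = 0.1909.
Logarithmic decrement δ = 2πζ/√(1 − ζ²) = 2π × 0.1909/√(1 − 0.0365) = 1.222.
x_n/x₀ = e^(−nδ) ≤ 0.01; take ln: n ≥ ln(1/0.01)/δ = 4.605/1.222 = 3.768.
So 4 complete cycles are required.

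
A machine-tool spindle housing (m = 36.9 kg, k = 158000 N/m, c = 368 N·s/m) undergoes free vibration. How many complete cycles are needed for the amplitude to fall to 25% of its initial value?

ζ = c/(2√(km)) = 368/(2√(158000 × 36.9)) = 368/4829 = 0.07620.
Logarithmic decrement δ = 2πζ/√(1 − ζ²) = 2π × 0.07620/√(1 − 0.00581) = 0.4802.
x_n/x₀ = e^(−nδ) ≤ 0.25; take ln: n ≥ ln(1/0.25)/δ = 1.386/0.4802 = 2.887.
So 3 complete cycles are required.

3 cycles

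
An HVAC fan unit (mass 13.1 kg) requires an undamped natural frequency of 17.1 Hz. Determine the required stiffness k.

151000 N/m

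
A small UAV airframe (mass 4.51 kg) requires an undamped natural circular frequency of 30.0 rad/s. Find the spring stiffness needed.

4060 N/m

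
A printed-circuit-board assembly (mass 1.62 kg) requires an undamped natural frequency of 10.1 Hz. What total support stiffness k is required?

ω_n = 2πf_n = 2π × 10.1 = 63.46 rad/s.
k = m·ω_n² = 1.62 × 63.46² = 1.62 × 4027 = 6524 N/m.

6520 N/m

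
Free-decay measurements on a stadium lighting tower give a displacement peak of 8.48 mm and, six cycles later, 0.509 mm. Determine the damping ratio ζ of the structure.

0.0744

Logarithmic decrement δ = (1/n)·ln(x₀/x_n) = (1/6)·ln(8.48/0.509) = (1/6)·ln(16.66) = 0.4688.
ζ = δ/√(4π² + δ²) = 0.4688/√(39.48 + 0.220) = 0.4688/6.301 = 0.07441.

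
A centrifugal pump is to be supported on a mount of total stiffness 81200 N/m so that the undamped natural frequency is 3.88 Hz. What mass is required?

137 kg

ω_n = 2πf_n = 2π × 3.88 = 24.38 rad/s.
m = k/ω_n² = 81200/24.38² = 81200/594.3 = 136.6 kg.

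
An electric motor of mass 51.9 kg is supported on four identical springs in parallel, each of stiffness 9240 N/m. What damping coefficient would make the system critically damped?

2770 N·s/m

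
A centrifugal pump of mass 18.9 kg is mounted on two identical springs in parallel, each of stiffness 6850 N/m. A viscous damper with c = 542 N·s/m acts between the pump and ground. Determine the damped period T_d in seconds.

Parallel springs add: k_eq = 2 × 6850 = 13700 N/m.
ω_n = √(k_eq/m) = √(13700/18.9) = 26.92 rad/s.
Critical damping c_c = 2√(k_eq·m) = 2√(13700 × 18.9) = 1018 N·s/m, so ζ = c/c_c = 542/1018 = 0.5326.
ω_d = ω_n√(1 − ζ²) = 26.92 × √(1 − 0.284) = 22.79 rad/s.
T_d = 2π/ω_d = 0.2757 s.

0.276 s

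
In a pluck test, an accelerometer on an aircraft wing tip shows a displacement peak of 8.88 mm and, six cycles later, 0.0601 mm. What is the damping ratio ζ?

0.131

Logarithmic decrement δ = (1/n)·ln(x₀/x_n) = (1/6)·ln(8.88/0.0601) = (1/6)·ln(147.8) = 0.8326.
ζ = δ/√(4π² + δ²) = 0.8326/√(39.48 + 0.693) = 0.8326/6.338 = 0.1314.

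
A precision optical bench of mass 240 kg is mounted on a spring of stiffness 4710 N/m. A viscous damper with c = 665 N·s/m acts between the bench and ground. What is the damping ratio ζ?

0.313

ω_n = √(k/m) = √(4710/240) = 4.430 rad/s.
Critical damping c_c = 2√(k·m) = 2√(4710 × 240) = 2126 N·s/m, so ζ = c/c_c = 665/2126 = 0.3127.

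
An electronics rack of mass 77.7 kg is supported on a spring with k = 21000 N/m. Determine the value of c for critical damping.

2550 N·s/m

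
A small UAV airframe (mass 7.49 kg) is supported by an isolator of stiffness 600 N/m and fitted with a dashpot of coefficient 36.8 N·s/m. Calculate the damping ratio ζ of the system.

0.274

ω_n = √(k/m) = √(600.0/7.49) = 8.950 rad/s.
Critical damping c_c = 2√(k·m) = 2√(600.0 × 7.49) = 134.1 N·s/m, so ζ = c/c_c = 36.8/134.1 = 0.2745.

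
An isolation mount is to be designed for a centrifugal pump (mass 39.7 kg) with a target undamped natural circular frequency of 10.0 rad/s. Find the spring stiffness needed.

3970 N/m

k = m·ω_n² = 39.7 × 10.00² = 39.7 × 100.0 = 3970 N/m.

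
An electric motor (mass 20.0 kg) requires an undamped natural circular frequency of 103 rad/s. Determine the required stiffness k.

k = m·ω_n² = 20.0 × 103.0² = 20.0 × 10610 = 212200 N/m.

212000 N/m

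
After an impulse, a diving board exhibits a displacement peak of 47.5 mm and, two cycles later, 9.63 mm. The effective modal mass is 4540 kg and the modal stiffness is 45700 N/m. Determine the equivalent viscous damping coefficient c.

3630 N·s/m

Logarithmic decrement δ = (1/n)·ln(x₀/x_n) = (1/2)·ln(47.5/9.63) = (1/2)·ln(4.933) = 0.7979.
ζ = δ/√(4π² + δ²) = 0.7979/√(39.48 + 0.637) = 0.7979/6.334 = 0.1260.
c = ζ · 2√(km) = 0.1260 × 2√(45700 × 4540) = 0.1260 × 28810 = 3629 N·s/m.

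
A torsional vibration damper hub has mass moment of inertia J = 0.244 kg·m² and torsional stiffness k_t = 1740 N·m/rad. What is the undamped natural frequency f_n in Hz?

ω_n = √(k_t/J) = √(1740/0.244) = √7131 = 84.45 rad/s.
f_n = ω_n/(2π) = 84.45/6.283 = 13.44 Hz.

13.4 Hz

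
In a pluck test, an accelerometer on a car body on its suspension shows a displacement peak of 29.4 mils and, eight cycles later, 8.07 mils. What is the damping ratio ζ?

0.0257

Logarithmic decrement δ = (1/n)·ln(x₀/x_n) = (1/8)·ln(29.4/8.07) = (1/8)·ln(3.643) = 0.1616.
ζ = δ/√(4π² + δ²) = 0.1616/√(39.48 + 0.0261) = 0.1616/6.285 = 0.02571.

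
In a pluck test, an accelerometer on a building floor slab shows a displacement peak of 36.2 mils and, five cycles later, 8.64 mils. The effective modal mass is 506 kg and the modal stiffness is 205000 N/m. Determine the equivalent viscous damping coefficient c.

928 N·s/m

Logarithmic decrement δ = (1/n)·ln(x₀/x_n) = (1/5)·ln(36.2/8.64) = (1/5)·ln(4.190) = 0.2865.
ζ = δ/√(4π² + δ²) = 0.2865/√(39.48 + 0.0821) = 0.2865/6.290 = 0.04556.
c = ζ · 2√(km) = 0.04556 × 2√(205000 × 506) = 0.04556 × 20370 = 927.9 N·s/m.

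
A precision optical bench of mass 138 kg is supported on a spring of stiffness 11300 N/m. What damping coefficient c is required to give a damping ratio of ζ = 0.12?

300 N·s/m

c_c = 2√(k·m) = 2√(11300 × 138) = 2498 N·s/m.
c = ζ·c_c = 0.12 × 2498 = 299.7 N·s/m.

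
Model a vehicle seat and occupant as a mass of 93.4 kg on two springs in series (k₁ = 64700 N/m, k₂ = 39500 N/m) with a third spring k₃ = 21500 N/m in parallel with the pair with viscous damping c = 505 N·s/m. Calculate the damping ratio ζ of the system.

0.122

Series pair: k_s = k₁k₂/(k₁+k₂) = (64700)(39500)/(64700 + 39500) = 24530 N/m. In parallel with k₃: k_eq = 24530 + 21500 = 46030 N/m.
ω_n = √(k_eq/m) = √(46030/93.4) = 22.20 rad/s.
Critical damping c_c = 2√(k_eq·m) = 2√(46030 × 93.4) = 4147 N·s/m, so ζ = c/c_c = 505/4147 = 0.1218.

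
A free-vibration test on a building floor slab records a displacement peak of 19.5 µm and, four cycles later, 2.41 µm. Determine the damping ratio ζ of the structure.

Logarithmic decrement δ = (1/n)·ln(x₀/x_n) = (1/4)·ln(19.5/2.41) = (1/4)·ln(8.091) = 0.5227.
ζ = δ/√(4π² + δ²) = 0.5227/√(39.48 + 0.273) = 0.5227/6.305 = 0.08290.

0.0829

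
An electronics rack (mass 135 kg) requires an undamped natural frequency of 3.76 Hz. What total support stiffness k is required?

75300 N/m

ω_n = 2πf_n = 2π × 3.76 = 23.62 rad/s.
k = m·ω_n² = 135 × 23.62² = 135 × 558.1 = 75350 N/m.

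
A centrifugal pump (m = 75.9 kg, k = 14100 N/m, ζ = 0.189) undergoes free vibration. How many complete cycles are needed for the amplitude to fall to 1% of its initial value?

4 cycles

Logarithmic decrement δ = 2πζ/√(1 − ζ²) = 2π × 0.1890/√(1 − 0.0357) = 1.209.
x_n/x₀ = e^(−nδ) ≤ 0.01; take ln: n ≥ ln(1/0.01)/δ = 4.605/1.209 = 3.808.
So 4 complete cycles are required.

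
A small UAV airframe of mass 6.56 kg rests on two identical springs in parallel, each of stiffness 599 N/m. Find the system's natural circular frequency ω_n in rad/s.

13.5 rad/s

Parallel springs add: k_eq = 2 × 599 = 1198 N/m.
ω_n = √(k_eq/m) = √(1198/6.56) = √182.6 = 13.51 rad/s.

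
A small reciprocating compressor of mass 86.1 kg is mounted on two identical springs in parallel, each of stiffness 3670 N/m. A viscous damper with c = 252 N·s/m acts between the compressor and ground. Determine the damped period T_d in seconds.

0.689 s

Parallel springs add: k_eq = 2 × 3670 = 7340 N/m.
ω_n = √(k_eq/m) = √(7340/86.1) = 9.233 rad/s.
Critical damping c_c = 2√(k_eq·m) = 2√(7340 × 86.1) = 1590 N·s/m, so ζ = c/c_c = 252/1590 = 0.1585.
ω_d = ω_n√(1 − ζ²) = 9.233 × √(1 − 0.0251) = 9.116 rad/s.
T_d = 2π/ω_d = 0.6892 s.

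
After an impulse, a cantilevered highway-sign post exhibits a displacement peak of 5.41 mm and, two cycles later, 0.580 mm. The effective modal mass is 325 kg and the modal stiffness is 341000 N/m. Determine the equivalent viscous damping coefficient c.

Logarithmic decrement δ = (1/n)·ln(x₀/x_n) = (1/2)·ln(5.41/0.580) = (1/2)·ln(9.328) = 1.116.
ζ = δ/√(4π² + δ²) = 1.116/√(39.48 + 1.25) = 1.116/6.382 = 0.1750.
c = ζ · 2√(km) = 0.1750 × 2√(341000 × 325) = 0.1750 × 21050 = 3684 N·s/m.

3680 N·s/m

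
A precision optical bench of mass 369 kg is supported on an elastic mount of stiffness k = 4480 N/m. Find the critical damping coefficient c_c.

c_c = 2√(k·m) = 2√(4480 × 369) = 2 × 1286 = 2571 N·s/m.

2570 N·s/m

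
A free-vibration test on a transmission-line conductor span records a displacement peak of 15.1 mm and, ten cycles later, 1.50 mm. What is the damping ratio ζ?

0.0367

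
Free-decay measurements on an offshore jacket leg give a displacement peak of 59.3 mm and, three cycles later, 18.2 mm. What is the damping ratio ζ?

0.0625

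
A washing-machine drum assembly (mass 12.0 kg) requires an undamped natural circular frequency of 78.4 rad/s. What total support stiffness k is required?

73800 N/m

k = m·ω_n² = 12.0 × 78.40² = 12.0 × 6147 = 73760 N/m.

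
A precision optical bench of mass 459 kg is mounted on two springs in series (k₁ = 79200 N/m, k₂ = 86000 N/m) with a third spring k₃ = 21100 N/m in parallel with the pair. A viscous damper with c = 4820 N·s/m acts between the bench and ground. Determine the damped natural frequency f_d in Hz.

Series pair: k_s = k₁k₂/(k₁+k₂) = (79200)(86000)/(79200 + 86000) = 41230 N/m. In parallel with k₃: k_eq = 41230 + 21100 = 62330 N/m.
ω_n = √(k_eq/m) = √(62330/459) = 11.65 rad/s.
Critical damping c_c = 2√(k_eq·m) = 2√(62330 × 459) = 10700 N·s/m, so ζ = c/c_c = 4820/10700 = 0.4506.
ω_d = ω_n√(1 − ζ²) = 11.65 × √(1 − 0.203) = 10.40 rad/s.
f_d = ω_d/(2π) = 1.656 Hz.

1.66 Hz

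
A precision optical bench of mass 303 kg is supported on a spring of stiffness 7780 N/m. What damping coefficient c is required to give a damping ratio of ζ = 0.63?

c_c = 2√(k·m) = 2√(7780 × 303) = 3071 N·s/m.
c = ζ·c_c = 0.63 × 3071 = 1935 N·s/m.

1930 N·s/m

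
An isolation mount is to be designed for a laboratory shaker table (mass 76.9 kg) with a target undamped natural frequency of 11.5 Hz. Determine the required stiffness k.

ω_n = 2πf_n = 2π × 11.5 = 72.26 rad/s.
k = m·ω_n² = 76.9 × 72.26² = 76.9 × 5221 = 401500 N/m.

401000 N/m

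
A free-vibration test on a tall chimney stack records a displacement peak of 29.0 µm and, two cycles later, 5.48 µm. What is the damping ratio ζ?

0.131

Logarithmic decrement δ = (1/n)·ln(x₀/x_n) = (1/2)·ln(29.0/5.48) = (1/2)·ln(5.292) = 0.8331.
ζ = δ/√(4π² + δ²) = 0.8331/√(39.48 + 0.694) = 0.8331/6.338 = 0.1314.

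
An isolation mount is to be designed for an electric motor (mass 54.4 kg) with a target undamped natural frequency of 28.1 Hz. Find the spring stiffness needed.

1700000 N/m

ω_n = 2πf_n = 2π × 28.1 = 176.6 rad/s.
k = m·ω_n² = 54.4 × 176.6² = 54.4 × 31170 = 1696000 N/m.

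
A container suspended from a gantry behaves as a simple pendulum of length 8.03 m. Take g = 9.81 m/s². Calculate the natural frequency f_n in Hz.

0.176 Hz

For a simple pendulum ω_n = √(g/L) = √(9.81/8.03) = √1.222 = 1.105 rad/s.
f_n = ω_n/(2π) = 1.105/6.283 = 0.1759 Hz.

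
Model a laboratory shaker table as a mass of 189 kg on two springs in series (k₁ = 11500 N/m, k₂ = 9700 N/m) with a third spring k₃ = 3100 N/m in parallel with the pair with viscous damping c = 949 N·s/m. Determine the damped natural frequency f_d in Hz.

Series pair: k_s = k₁k₂/(k₁+k₂) = (11500)(9700)/(11500 + 9700) = 5262 N/m. In parallel with k₃: k_eq = 5262 + 3100 = 8362 N/m.
ω_n = √(k_eq/m) = √(8362/189) = 6.651 rad/s.
Critical damping c_c = 2√(k_eq·m) = 2√(8362 × 189) = 2514 N·s/m, so ζ = c/c_c = 949/2514 = 0.3774.
ω_d = ω_n√(1 − ζ²) = 6.651 × √(1 − 0.142) = 6.159 rad/s.
f_d = ω_d/(2π) = 0.9803 Hz.

0.980 Hz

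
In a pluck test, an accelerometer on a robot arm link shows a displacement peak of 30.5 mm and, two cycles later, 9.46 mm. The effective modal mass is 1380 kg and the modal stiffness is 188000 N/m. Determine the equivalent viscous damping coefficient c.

Logarithmic decrement δ = (1/n)·ln(x₀/x_n) = (1/2)·ln(30.5/9.46) = (1/2)·ln(3.224) = 0.5853.
ζ = δ/√(4π² + δ²) = 0.5853/√(39.48 + 0.343) = 0.5853/6.310 = 0.09276.
c = ζ · 2√(km) = 0.09276 × 2√(188000 × 1380) = 0.09276 × 32210 = 2988 N·s/m.

2990 N·s/m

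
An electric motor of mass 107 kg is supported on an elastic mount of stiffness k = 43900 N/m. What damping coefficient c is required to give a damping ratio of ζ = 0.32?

c_c = 2√(k·m) = 2√(43900 × 107) = 4335 N·s/m.
c = ζ·c_c = 0.32 × 4335 = 1387 N·s/m.

1390 N·s/m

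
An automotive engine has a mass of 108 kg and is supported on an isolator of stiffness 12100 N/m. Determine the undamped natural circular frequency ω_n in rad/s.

ω_n = √(k/m) = √(12100/108) = √112.0 = 10.58 rad/s.

10.6 rad/s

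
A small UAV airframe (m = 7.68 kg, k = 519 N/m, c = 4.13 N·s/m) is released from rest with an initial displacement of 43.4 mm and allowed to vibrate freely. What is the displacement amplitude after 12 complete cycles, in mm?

3.68 mm

ζ = c/(2√(km)) = 4.13/(2√(519 × 7.68)) = 4.13/126.3 = 0.03271.
Logarithmic decrement δ = 2πζ/√(1 − ζ²) = 2π × 0.03271/√(1 − 0.00107) = 0.2056.
After n cycles, x_n/x₀ = e^(−nδ), so x_12 = 43.4 × e^(−12 × 0.2056) = 43.4 × 0.08480 = 3.680 mm.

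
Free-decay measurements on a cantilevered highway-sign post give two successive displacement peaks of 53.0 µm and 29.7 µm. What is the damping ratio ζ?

Logarithmic decrement δ = (1/n)·ln(x₀/x_n) = (1/1)·ln(53.0/29.7) = (1/1)·ln(1.785) = 0.5791.
ζ = δ/√(4π² + δ²) = 0.5791/√(39.48 + 0.335) = 0.5791/6.310 = 0.09178.

0.0918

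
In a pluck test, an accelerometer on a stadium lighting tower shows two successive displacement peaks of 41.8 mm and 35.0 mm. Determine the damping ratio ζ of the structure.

0.0282

Logarithmic decrement δ = (1/n)·ln(x₀/x_n) = (1/1)·ln(41.8/35.0) = (1/1)·ln(1.194) = 0.1775.
ζ = δ/√(4π² + δ²) = 0.1775/√(39.48 + 0.0315) = 0.1775/6.286 = 0.02825.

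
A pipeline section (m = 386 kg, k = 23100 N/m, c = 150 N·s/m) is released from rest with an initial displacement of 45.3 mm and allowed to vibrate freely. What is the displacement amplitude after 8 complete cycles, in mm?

ζ = c/(2√(km)) = 150/(2√(23100 × 386)) = 150/5972 = 0.02512.
Logarithmic decrement δ = 2πζ/√(1 − ζ²) = 2π × 0.02512/√(1 − 0.000631) = 0.1579.
After n cycles, x_n/x₀ = e^(−nδ), so x_8 = 45.3 × e^(−8 × 0.1579) = 45.3 × 0.2828 = 12.81 mm.

12.8 mm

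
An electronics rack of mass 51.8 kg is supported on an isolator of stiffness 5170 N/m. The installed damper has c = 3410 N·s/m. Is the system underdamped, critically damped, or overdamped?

c_c = 2√(k·m) = 1035 N·s/m; ζ = c/c_c = 3410/1035 = 3.29.
Since ζ > 1 the system is overdamped.

overdamped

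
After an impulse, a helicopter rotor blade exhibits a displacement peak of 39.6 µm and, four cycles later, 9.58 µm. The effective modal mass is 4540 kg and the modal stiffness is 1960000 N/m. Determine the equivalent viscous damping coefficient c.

Logarithmic decrement δ = (1/n)·ln(x₀/x_n) = (1/4)·ln(39.6/9.58) = (1/4)·ln(4.134) = 0.3548.
ζ = δ/√(4π² + δ²) = 0.3548/√(39.48 + 0.126) = 0.3548/6.293 = 0.05638.
c = ζ · 2√(km) = 0.05638 × 2√(1960000 × 4540) = 0.05638 × 188700 = 10640 N·s/m.

10600 N·s/m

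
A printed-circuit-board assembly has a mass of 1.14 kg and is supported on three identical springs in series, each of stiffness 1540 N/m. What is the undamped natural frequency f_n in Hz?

3.38 Hz

Series springs: 1/k_eq = 3/1540, so k_eq = 1540/3 = 513.3 N/m.
ω_n = √(k_eq/m) = √(513.3/1.14) = √450.3 = 21.22 rad/s.
f_n = ω_n/(2π) = 21.22/6.283 = 3.377 Hz.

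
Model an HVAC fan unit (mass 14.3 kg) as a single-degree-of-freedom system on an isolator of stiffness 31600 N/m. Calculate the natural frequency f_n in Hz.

ω_n = √(k/m) = √(31600/14.3) = √2210 = 47.01 rad/s.
f_n = ω_n/(2π) = 47.01/6.283 = 7.482 Hz.

7.48 Hz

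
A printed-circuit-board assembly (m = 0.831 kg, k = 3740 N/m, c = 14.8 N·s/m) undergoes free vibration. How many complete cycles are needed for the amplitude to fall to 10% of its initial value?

3 cycles

ζ = c/(2√(km)) = 14.8/(2√(3740 × 0.831)) = 14.8/111.5 = 0.1327.
Logarithmic decrement δ = 2πζ/√(1 − ζ²) = 2π × 0.1327/√(1 − 0.0176) = 0.8415.
x_n/x₀ = e^(−nδ) ≤ 0.1; take ln: n ≥ ln(1/0.1)/δ = 2.303/0.8415 = 2.736.
So 3 complete cycles are required.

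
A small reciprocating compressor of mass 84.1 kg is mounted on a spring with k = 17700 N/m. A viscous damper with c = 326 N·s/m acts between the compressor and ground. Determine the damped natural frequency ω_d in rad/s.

14.4 rad/s

ω_n = √(k/m) = √(17700/84.1) = 14.51 rad/s.
Critical damping c_c = 2√(k·m) = 2√(17700 × 84.1) = 2440 N·s/m, so ζ = c/c_c = 326/2440 = 0.1336.
ω_d = ω_n√(1 − ζ²) = 14.51 × √(1 − 0.0178) = 14.38 rad/s.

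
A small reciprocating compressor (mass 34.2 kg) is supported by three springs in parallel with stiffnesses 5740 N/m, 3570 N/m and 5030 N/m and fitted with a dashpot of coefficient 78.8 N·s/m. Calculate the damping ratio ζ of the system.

0.0563

Parallel springs add: k_eq = 5740 + 3570 + 5030 = 14340 N/m.
ω_n = √(k_eq/m) = √(14340/34.2) = 20.48 rad/s.
Critical damping c_c = 2√(k_eq·m) = 2√(14340 × 34.2) = 1401 N·s/m, so ζ = c/c_c = 78.8/1401 = 0.05626.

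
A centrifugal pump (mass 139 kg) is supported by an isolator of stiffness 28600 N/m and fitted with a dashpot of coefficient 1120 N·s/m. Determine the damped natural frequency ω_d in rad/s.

13.8 rad/s

ω_n = √(k/m) = √(28600/139) = 14.34 rad/s.
Critical damping c_c = 2√(k·m) = 2√(28600 × 139) = 3988 N·s/m, so ζ = c/c_c = 1120/3988 = 0.2809.
ω_d = ω_n√(1 − ζ²) = 14.34 × √(1 − 0.0789) = 13.77 rad/s.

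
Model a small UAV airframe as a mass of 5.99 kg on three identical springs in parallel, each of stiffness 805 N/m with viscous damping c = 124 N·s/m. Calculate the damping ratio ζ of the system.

Parallel springs add: k_eq = 3 × 805 = 2415 N/m.
ω_n = √(k_eq/m) = √(2415/5.99) = 20.08 rad/s.
Critical damping c_c = 2√(k_eq·m) = 2√(2415 × 5.99) = 240.5 N·s/m, so ζ = c/c_c = 124/240.5 = 0.5155.

0.515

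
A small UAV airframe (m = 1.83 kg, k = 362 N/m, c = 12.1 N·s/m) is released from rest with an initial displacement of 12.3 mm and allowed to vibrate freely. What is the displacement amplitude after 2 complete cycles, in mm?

0.589 mm

ζ = c/(2√(km)) = 12.1/(2√(362 × 1.83)) = 12.1/51.48 = 0.2351.
Logarithmic decrement δ = 2πζ/√(1 − ζ²) = 2π × 0.2351/√(1 − 0.0553) = 1.519.
After n cycles, x_n/x₀ = e^(−nδ), so x_2 = 12.3 × e^(−2 × 1.519) = 12.3 × 0.04788 = 0.5890 mm.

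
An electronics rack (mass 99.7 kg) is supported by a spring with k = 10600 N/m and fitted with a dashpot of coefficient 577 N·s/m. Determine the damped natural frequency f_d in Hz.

1.58 Hz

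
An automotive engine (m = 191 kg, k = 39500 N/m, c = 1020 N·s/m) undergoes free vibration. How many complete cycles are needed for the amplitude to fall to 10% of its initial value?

2 cycles

ζ = c/(2√(km)) = 1020/(2√(39500 × 191)) = 1020/5493 = 0.1857.
Logarithmic decrement δ = 2πζ/√(1 − ζ²) = 2π × 0.1857/√(1 − 0.0345) = 1.187.
x_n/x₀ = e^(−nδ) ≤ 0.1; take ln: n ≥ ln(1/0.1)/δ = 2.303/1.187 = 1.939.
So 2 complete cycles are required.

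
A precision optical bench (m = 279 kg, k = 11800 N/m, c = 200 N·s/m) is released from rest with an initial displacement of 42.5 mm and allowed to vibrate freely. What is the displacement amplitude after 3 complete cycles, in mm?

ζ = c/(2√(km)) = 200/(2√(11800 × 279)) = 200/3629 = 0.05511.
Logarithmic decrement δ = 2πζ/√(1 − ζ²) = 2π × 0.05511/√(1 − 0.00304) = 0.3468.
After n cycles, x_n/x₀ = e^(−nδ), so x_3 = 42.5 × e^(−3 × 0.3468) = 42.5 × 0.3533 = 15.02 mm.

15.0 mm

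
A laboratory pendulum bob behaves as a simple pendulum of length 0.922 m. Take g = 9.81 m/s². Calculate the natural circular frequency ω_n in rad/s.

3.26 rad/s

For a simple pendulum ω_n = √(g/L) = √(9.81/0.922) = √10.64 = 3.262 rad/s.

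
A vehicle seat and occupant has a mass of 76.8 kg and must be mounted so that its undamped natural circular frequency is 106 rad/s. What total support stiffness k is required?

k = m·ω_n² = 76.8 × 106.0² = 76.8 × 11240 = 862900 N/m.

863000 N/m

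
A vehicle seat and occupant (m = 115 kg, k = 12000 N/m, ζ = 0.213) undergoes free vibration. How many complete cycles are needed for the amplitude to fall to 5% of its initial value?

3 cycles

Logarithmic decrement δ = 2πζ/√(1 − ζ²) = 2π × 0.2130/√(1 − 0.0454) = 1.370.
x_n/x₀ = e^(−nδ) ≤ 0.05; take ln: n ≥ ln(1/0.05)/δ = 2.996/1.370 = 2.187.
So 3 complete cycles are required.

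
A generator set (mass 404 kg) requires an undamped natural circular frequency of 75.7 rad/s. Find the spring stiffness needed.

2320000 N/m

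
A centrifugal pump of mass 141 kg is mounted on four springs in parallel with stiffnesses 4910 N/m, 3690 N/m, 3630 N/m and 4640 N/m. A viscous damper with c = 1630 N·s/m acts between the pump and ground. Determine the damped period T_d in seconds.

Parallel springs add: k_eq = 4910 + 3690 + 3630 + 4640 = 16870 N/m.
ω_n = √(k_eq/m) = √(16870/141) = 10.94 rad/s.
Critical damping c_c = 2√(k_eq·m) = 2√(16870 × 141) = 3085 N·s/m, so ζ = c/c_c = 1630/3085 = 0.5284.
ω_d = ω_n√(1 − ζ²) = 10.94 × √(1 − 0.279) = 9.286 rad/s.
T_d = 2π/ω_d = 0.6766 s.

0.677 s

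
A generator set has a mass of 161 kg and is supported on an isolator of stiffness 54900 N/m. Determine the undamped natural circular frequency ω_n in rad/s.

ω_n = √(k/m) = √(54900/161) = √341.0 = 18.47 rad/s.

18.5 rad/s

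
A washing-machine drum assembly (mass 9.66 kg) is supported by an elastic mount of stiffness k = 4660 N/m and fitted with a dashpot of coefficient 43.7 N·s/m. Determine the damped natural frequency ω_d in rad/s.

ω_n = √(k/m) = √(4660/9.66) = 21.96 rad/s.
Critical damping c_c = 2√(k·m) = 2√(4660 × 9.66) = 424.3 N·s/m, so ζ = c/c_c = 43.7/424.3 = 0.1030.
ω_d = ω_n√(1 − ζ²) = 21.96 × √(1 − 0.0106) = 21.85 rad/s.

21.8 rad/s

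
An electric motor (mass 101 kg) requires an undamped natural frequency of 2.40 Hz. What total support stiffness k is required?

23000 N/m

ω_n = 2πf_n = 2π × 2.40 = 15.08 rad/s.
k = m·ω_n² = 101 × 15.08² = 101 × 227.4 = 22970 N/m.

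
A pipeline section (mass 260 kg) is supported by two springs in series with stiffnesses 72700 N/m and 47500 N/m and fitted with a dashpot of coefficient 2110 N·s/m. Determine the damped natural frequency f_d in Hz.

Series springs: 1/k_eq = 1/72700 + 1/47500 = 3.481×10^-5, so k_eq = 28730 N/m.
ω_n = √(k_eq/m) = √(28730/260) = 10.51 rad/s.
Critical damping c_c = 2√(k_eq·m) = 2√(28730 × 260) = 5466 N·s/m, so ζ = c/c_c = 2110/5466 = 0.3860.
ω_d = ω_n√(1 − ζ²) = 10.51 × √(1 − 0.149) = 9.697 rad/s.
f_d = ω_d/(2π) = 1.543 Hz.

1.54 Hz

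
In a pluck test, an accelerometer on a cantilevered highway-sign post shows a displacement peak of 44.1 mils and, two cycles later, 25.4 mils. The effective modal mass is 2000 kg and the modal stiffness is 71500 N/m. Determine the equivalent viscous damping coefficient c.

Logarithmic decrement δ = (1/n)·ln(x₀/x_n) = (1/2)·ln(44.1/25.4) = (1/2)·ln(1.736) = 0.2759.
ζ = δ/√(4π² + δ²) = 0.2759/√(39.48 + 0.0761) = 0.2759/6.289 = 0.04386.
c = ζ · 2√(km) = 0.04386 × 2√(71500 × 2000) = 0.04386 × 23920 = 1049 N·s/m.

1050 N·s/m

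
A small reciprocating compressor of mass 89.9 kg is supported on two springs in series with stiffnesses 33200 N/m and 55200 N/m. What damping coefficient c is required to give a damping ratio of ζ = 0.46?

1260 N·s/m

Series springs: 1/k_eq = 1/33200 + 1/55200 = 4.824×10^-5, so k_eq = 20730 N/m.
c_c = 2√(k_eq·m) = 2√(20730 × 89.9) = 2730 N·s/m.
c = ζ·c_c = 0.46 × 2730 = 1256 N·s/m.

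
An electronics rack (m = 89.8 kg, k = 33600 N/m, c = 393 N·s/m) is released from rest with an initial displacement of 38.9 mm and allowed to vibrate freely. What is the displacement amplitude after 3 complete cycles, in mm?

4.55 mm

ζ = c/(2√(km)) = 393/(2√(33600 × 89.8)) = 393/3474 = 0.1131.
Logarithmic decrement δ = 2πζ/√(1 − ζ²) = 2π × 0.1131/√(1 − 0.0128) = 0.7154.
After n cycles, x_n/x₀ = e^(−nδ), so x_3 = 38.9 × e^(−3 × 0.7154) = 38.9 × 0.1169 = 4.549 mm.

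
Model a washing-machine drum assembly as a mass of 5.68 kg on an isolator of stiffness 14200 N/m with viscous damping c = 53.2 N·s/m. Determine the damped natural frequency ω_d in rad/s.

49.8 rad/s

ω_n = √(k/m) = √(14200/5.68) = 50.00 rad/s.
Critical damping c_c = 2√(k·m) = 2√(14200 × 5.68) = 568.0 N·s/m, so ζ = c/c_c = 53.2/568.0 = 0.09366.
ω_d = ω_n√(1 − ζ²) = 50.00 × √(1 − 0.00877) = 49.78 rad/s.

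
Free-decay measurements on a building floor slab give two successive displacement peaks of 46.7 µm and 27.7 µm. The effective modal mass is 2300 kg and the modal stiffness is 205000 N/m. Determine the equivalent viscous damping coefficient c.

3600 N·s/m

Logarithmic decrement δ = (1/n)·ln(x₀/x_n) = (1/1)·ln(46.7/27.7) = (1/1)·ln(1.686) = 0.5223.
ζ = δ/√(4π² + δ²) = 0.5223/√(39.48 + 0.273) = 0.5223/6.305 = 0.08284.
c = ζ · 2√(km) = 0.08284 × 2√(205000 × 2300) = 0.08284 × 43430 = 3598 N·s/m.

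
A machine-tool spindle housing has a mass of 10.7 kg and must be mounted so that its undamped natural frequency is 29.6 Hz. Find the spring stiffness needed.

ω_n = 2πf_n = 2π × 29.6 = 186.0 rad/s.
k = m·ω_n² = 10.7 × 186.0² = 10.7 × 34590 = 370100 N/m.

370000 N/m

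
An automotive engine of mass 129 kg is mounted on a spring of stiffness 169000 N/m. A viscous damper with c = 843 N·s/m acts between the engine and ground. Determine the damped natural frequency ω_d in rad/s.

ω_n = √(k/m) = √(169000/129) = 36.19 rad/s.
Critical damping c_c = 2√(k·m) = 2√(169000 × 129) = 9338 N·s/m, so ζ = c/c_c = 843/9338 = 0.09027.
ω_d = ω_n√(1 − ζ²) = 36.19 × √(1 − 0.00815) = 36.05 rad/s.

36.0 rad/s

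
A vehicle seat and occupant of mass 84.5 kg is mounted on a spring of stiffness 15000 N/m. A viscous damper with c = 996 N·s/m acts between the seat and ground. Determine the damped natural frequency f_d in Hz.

1.90 Hz

ω_n = √(k/m) = √(15000/84.5) = 13.32 rad/s.
Critical damping c_c = 2√(k·m) = 2√(15000 × 84.5) = 2252 N·s/m, so ζ = c/c_c = 996/2252 = 0.4423.
ω_d = ω_n√(1 − ζ²) = 13.32 × √(1 − 0.196) = 11.95 rad/s.
f_d = ω_d/(2π) = 1.902 Hz.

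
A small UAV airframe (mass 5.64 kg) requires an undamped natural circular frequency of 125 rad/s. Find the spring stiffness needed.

88100 N/m

k = m·ω_n² = 5.64 × 125.0² = 5.64 × 15620 = 88120 N/m.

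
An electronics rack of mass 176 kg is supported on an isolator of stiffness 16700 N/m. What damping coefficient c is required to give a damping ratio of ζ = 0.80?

c_c = 2√(k·m) = 2√(16700 × 176) = 3429 N·s/m.
c = ζ·c_c = 0.80 × 3429 = 2743 N·s/m.

2740 N·s/m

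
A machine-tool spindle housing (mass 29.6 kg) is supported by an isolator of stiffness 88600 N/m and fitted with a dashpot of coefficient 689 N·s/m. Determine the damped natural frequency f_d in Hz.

ω_n = √(k/m) = √(88600/29.6) = 54.71 rad/s.
Critical damping c_c = 2√(k·m) = 2√(88600 × 29.6) = 3239 N·s/m, so ζ = c/c_c = 689/3239 = 0.2127.
ω_d = ω_n√(1 − ζ²) = 54.71 × √(1 − 0.0453) = 53.46 rad/s.
f_d = ω_d/(2π) = 8.508 Hz.

8.51 Hz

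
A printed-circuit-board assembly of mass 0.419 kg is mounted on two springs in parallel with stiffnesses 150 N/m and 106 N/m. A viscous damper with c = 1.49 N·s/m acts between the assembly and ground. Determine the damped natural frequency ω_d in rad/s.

24.7 rad/s

Parallel springs add: k_eq = 150 + 106 = 256.0 N/m.
ω_n = √(k_eq/m) = √(256.0/0.419) = 24.72 rad/s.
Critical damping c_c = 2√(k_eq·m) = 2√(256.0 × 0.419) = 20.71 N·s/m, so ζ = c/c_c = 1.49/20.71 = 0.07193.
ω_d = ω_n√(1 − ζ²) = 24.72 × √(1 − 0.00517) = 24.65 rad/s.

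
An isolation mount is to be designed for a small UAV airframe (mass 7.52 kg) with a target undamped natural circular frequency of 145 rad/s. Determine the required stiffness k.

k = m·ω_n² = 7.52 × 145.0² = 7.52 × 21020 = 158100 N/m.

158000 N/m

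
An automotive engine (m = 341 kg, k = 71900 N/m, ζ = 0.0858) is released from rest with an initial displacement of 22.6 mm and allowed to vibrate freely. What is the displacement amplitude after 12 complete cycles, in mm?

Logarithmic decrement δ = 2πζ/√(1 − ζ²) = 2π × 0.08580/√(1 − 0.00736) = 0.5411.
After n cycles, x_n/x₀ = e^(−nδ), so x_12 = 22.6 × e^(−12 × 0.5411) = 22.6 × 0.001514 = 0.03421 mm.

0.0342 mm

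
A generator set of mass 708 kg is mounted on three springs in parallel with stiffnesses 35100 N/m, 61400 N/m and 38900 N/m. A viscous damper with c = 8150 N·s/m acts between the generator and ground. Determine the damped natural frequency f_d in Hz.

2.00 Hz

Parallel springs add: k_eq = 35100 + 61400 + 38900 = 135400 N/m.
ω_n = √(k_eq/m) = √(135400/708) = 13.83 rad/s.
Critical damping c_c = 2√(k_eq·m) = 2√(135400 × 708) = 19580 N·s/m, so ζ = c/c_c = 8150/19580 = 0.4162.
ω_d = ω_n√(1 − ζ²) = 13.83 × √(1 − 0.173) = 12.57 rad/s.
f_d = ω_d/(2π) = 2.001 Hz.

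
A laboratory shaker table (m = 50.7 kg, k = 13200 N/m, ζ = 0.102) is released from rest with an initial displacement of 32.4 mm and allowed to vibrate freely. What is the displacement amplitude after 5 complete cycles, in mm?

Logarithmic decrement δ = 2πζ/√(1 − ζ²) = 2π × 0.1020/√(1 − 0.0104) = 0.6442.
After n cycles, x_n/x₀ = e^(−nδ), so x_5 = 32.4 × e^(−5 × 0.6442) = 32.4 × 0.03991 = 1.293 mm.

1.29 mm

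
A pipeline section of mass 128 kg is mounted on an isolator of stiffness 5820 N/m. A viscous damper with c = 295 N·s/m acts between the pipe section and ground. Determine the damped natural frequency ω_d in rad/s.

ω_n = √(k/m) = √(5820/128) = 6.743 rad/s.
Critical damping c_c = 2√(k·m) = 2√(5820 × 128) = 1726 N·s/m, so ζ = c/c_c = 295/1726 = 0.1709.
ω_d = ω_n√(1 − ζ²) = 6.743 × √(1 − 0.0292) = 6.644 rad/s.

6.64 rad/s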